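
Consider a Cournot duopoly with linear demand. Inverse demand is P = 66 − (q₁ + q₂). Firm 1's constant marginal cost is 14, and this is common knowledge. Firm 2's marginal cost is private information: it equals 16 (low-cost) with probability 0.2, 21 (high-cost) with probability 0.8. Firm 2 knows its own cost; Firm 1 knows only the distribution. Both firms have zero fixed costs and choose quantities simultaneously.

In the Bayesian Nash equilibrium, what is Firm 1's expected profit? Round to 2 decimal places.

373.78

Firm 2 with cost c maximizes (66 − (q₁+q₂) − c)·q₂, giving q₂(c) = (66 − c − q₁)/2.
E[c₂] = 0.2·16 + 0.8·21 = 20
Firm 1's FOC against E[q₂] yields q₁ = (66 − 2·14 + E[c₂])/3 = (66 − 28 + 20)/3 = 19.3333.
E[P] = 66 − (q₁ + E[q₂]) = 33.3333; Firm 1's expected profit = (E[P] − 14)·q₁ = (33.3333 − 14)·19.3333 = 373.778.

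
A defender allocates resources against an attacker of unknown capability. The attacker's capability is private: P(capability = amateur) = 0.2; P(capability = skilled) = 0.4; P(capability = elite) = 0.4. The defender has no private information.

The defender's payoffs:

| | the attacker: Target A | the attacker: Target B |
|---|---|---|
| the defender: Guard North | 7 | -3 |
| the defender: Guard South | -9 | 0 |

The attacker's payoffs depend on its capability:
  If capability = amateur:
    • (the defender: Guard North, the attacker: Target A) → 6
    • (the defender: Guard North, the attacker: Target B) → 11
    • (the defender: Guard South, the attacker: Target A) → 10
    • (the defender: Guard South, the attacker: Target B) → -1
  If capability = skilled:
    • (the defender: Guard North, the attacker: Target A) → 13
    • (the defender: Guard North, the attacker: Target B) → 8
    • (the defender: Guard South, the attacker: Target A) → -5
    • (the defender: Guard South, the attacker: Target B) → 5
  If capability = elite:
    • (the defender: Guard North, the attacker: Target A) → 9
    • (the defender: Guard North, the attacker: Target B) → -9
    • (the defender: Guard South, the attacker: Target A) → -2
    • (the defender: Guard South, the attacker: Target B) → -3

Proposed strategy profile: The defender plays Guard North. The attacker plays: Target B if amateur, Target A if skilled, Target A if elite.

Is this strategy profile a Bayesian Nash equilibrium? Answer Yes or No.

A profile is a BNE iff every type of every player is best-responding given beliefs about the other side.
The defender plays Guard North: E[Guard North] = 0.2·(-3) + 0.4·(7) + 0.4·(7) = 5; E[Guard South] = -7.2. Best-responding. ✓
The attacker (capability amateur), facing Guard North: Target A gives 6, Target B gives 11. Proposed Target B is best. ✓
The attacker (capability skilled), facing Guard North: Target A gives 13, Target B gives 8. Proposed Target A is best. ✓
The attacker (capability elite), facing Guard North: Target A gives 9, Target B gives -9. Proposed Target A is best. ✓

Yes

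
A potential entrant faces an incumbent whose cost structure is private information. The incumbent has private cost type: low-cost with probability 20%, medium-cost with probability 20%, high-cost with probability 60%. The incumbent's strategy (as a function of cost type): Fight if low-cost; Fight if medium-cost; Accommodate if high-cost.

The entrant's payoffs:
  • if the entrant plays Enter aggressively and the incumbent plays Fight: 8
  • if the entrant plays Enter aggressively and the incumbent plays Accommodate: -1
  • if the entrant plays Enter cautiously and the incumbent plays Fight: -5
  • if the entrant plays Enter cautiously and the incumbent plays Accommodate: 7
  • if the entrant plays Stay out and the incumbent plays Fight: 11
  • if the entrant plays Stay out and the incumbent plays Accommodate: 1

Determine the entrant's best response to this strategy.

Stay out

E[Enter aggressively] = 0.2·(8) + 0.2·(8) + 0.6·(-1) = 2.6
E[Enter cautiously] = 0.2·(-5) + 0.2·(-5) + 0.6·(7) = 2.2
E[Stay out] = 0.2·(11) + 0.2·(11) + 0.6·(1) = 5
Best response: Stay out (5 is the largest).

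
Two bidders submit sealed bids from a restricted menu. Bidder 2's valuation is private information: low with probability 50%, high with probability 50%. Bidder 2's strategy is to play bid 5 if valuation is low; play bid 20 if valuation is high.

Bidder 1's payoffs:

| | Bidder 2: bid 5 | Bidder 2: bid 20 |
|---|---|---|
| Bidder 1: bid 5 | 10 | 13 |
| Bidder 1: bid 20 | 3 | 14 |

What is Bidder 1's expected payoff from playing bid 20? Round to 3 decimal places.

Take the expectation over Bidder 2's valuation, weighting each type's action by its prior probability.
E[bid 20] = 0.5·3 + 0.5·14 = 1.5 + 7 = 8.5

8.500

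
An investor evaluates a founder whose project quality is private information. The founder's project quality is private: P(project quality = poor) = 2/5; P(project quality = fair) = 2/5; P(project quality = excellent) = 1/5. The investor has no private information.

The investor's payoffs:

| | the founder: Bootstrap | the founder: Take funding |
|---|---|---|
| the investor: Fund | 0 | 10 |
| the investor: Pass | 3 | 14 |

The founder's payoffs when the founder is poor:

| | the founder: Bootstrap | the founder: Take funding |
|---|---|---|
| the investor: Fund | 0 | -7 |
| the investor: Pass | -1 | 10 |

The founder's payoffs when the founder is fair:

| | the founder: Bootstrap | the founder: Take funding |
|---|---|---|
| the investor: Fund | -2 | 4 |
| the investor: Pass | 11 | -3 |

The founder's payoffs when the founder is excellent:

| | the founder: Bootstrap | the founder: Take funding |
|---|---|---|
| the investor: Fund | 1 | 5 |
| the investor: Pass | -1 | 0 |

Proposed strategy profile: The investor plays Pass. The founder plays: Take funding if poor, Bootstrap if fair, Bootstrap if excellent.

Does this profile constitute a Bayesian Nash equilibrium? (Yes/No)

No

A profile is a BNE iff every type of every player is best-responding given beliefs about the other side.
The investor plays Pass: E[Pass] = 2/5·(14) + 2/5·(3) + 1/5·(3) = 37/5; E[Fund] = 4. Best-responding. ✓
The founder (project quality poor), facing Pass: Bootstrap gives -1, Take funding gives 10. Proposed Take funding is best. ✓
The founder (project quality fair), facing Pass: Bootstrap gives 11, Take funding gives -3. Proposed Bootstrap is best. ✓
The founder (project quality excellent), facing Pass: Bootstrap gives -1, Take funding gives 0. Proposed Bootstrap is not best — profitable deviation exists. ✗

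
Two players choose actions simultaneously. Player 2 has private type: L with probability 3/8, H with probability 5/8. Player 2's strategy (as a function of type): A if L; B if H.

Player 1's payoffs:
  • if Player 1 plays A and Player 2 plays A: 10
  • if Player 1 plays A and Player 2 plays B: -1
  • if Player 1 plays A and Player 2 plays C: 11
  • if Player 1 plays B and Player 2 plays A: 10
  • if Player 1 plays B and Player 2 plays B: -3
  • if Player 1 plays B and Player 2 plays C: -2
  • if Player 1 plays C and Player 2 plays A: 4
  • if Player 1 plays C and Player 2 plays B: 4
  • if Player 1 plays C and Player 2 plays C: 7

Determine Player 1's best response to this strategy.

C

E[A] = 3/8·(10) + 5/8·(-1) = 25/8
E[B] = 3/8·(10) + 5/8·(-3) = 15/8
E[C] = 3/8·(4) + 5/8·(4) = 4
Best response: C (4 is the largest).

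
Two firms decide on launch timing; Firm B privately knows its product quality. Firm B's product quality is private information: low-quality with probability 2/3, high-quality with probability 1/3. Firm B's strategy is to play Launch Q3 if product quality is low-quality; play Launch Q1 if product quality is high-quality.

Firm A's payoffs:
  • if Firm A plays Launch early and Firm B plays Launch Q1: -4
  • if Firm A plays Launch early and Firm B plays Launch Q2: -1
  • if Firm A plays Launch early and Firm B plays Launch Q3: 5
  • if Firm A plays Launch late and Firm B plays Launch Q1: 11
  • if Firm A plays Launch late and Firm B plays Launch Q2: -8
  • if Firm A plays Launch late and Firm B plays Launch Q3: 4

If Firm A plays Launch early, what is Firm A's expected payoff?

E[Launch early] = 2/3·5 + 1/3·(-4) = 10/3 + (-4/3) = 2

2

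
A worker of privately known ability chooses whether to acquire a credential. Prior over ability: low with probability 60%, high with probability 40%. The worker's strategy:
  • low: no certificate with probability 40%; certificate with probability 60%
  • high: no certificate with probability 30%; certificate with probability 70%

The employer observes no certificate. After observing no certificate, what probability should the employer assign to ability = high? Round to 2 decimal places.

Apply Bayes' rule using the sender's strategy as the likelihood.
P(no certificate) = 0.6·0.4 + 0.4·0.3 = 0.36
P(high | no certificate) = (0.4·0.3) / 0.36 = 0.12 / 0.36 = 0.333333

0.33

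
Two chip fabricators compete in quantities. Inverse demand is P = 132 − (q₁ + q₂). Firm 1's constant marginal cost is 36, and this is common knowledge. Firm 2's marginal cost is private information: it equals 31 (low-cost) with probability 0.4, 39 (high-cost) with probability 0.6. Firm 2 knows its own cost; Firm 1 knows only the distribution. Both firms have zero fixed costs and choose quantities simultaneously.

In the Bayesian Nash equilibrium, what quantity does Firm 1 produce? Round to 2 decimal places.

Each type of Firm 2 best-responds to q₁; Firm 1 best-responds to the expected q₂ over Firm 2's types.
Firm 2 with cost c maximizes (132 − (q₁+q₂) − c)·q₂, giving q₂(c) = (132 − c − q₁)/2.
E[c₂] = 0.4·31 + 0.6·39 = 35.8
Firm 1's FOC against E[q₂] yields q₁ = (132 − 2·36 + E[c₂])/3 = (132 − 72 + 35.8)/3 = 31.9333.

31.93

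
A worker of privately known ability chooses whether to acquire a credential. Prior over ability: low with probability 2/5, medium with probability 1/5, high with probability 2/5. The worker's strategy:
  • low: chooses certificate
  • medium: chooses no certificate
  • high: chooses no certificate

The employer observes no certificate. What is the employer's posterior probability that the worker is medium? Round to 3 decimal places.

P(no certificate) = (2/5)·0 + (1/5)·1 + (2/5)·1 = 3/5
P(medium | no certificate) = ((1/5)·1) / (3/5) = (1/5) / (3/5) = 1/3

0.333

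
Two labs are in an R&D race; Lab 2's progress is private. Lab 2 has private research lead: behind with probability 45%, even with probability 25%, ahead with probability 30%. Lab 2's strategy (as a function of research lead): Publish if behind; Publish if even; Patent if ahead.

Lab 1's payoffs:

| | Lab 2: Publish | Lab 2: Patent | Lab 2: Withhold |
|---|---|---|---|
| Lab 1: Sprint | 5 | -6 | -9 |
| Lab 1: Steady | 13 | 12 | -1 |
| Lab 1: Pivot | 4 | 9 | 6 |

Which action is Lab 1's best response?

Compute Lab 1's expected payoff for each action, taking the expectation over Lab 2's type.
E[Sprint] = 0.45·(5) + 0.25·(5) + 0.3·(-6) = 1.7
E[Steady] = 0.45·(13) + 0.25·(13) + 0.3·(12) = 12.7
E[Pivot] = 0.45·(4) + 0.25·(4) + 0.3·(9) = 5.5
Best response: Steady (12.7 is the largest).

Steady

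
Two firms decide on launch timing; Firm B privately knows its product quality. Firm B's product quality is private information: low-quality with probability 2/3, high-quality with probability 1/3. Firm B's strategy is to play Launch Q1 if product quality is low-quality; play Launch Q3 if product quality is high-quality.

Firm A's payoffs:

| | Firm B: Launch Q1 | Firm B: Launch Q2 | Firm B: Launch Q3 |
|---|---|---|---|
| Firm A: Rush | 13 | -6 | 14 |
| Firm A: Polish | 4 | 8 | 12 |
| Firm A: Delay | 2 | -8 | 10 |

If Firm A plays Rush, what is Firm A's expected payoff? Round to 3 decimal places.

E[Rush] = 2/3·13 + 1/3·14 = 26/3 + 14/3 = 40/3

13.333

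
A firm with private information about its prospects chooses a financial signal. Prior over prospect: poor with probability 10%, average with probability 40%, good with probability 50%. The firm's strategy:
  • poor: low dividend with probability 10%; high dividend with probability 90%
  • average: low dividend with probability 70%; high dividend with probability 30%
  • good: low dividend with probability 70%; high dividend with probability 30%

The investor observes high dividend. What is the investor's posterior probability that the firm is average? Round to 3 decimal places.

0.333

P(high dividend) = 0.1·0.9 + 0.4·0.3 + 0.5·0.3 = 0.36
P(average | high dividend) = (0.4·0.3) / 0.36 = 0.12 / 0.36 = 0.333333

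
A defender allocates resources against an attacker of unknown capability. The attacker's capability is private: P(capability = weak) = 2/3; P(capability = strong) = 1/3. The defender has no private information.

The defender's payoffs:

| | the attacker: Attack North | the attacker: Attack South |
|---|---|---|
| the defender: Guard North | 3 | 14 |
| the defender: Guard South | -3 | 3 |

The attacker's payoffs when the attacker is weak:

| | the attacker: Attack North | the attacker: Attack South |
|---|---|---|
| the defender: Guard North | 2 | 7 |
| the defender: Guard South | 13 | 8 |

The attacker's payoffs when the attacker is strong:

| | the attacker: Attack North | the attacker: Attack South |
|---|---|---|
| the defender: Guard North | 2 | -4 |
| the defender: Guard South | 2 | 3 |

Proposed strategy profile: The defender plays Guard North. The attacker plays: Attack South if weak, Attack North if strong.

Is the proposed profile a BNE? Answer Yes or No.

The defender plays Guard North: E[Guard North] = 2/3·(14) + 1/3·(3) = 31/3; E[Guard South] = 1. Best-responding. ✓
The attacker (capability weak), facing Guard North: Attack North gives 2, Attack South gives 7. Proposed Attack South is best. ✓
The attacker (capability strong), facing Guard North: Attack North gives 2, Attack South gives -4. Proposed Attack North is best. ✓

Yes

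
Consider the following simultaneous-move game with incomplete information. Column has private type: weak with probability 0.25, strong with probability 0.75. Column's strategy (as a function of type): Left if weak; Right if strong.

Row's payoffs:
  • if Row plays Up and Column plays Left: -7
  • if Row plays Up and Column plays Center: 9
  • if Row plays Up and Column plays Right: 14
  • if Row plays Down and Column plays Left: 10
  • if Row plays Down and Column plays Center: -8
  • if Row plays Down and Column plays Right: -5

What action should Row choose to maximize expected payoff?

Up

Compute Row's expected payoff for each action, taking the expectation over Column's type.
E[Up] = 0.25·(-7) + 0.75·(14) = 8.75
E[Down] = 0.25·(10) + 0.75·(-5) = -1.25
Best response: Up (8.75 is the largest).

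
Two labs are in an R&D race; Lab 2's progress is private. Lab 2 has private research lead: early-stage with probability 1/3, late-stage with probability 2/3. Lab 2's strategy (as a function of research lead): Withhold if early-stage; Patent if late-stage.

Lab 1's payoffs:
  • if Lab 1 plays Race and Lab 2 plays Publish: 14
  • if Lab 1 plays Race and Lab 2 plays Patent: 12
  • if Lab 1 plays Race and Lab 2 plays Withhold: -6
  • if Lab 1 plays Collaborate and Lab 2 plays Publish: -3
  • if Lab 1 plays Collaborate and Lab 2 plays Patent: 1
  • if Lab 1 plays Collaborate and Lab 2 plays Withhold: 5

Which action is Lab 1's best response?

Race

E[Race] = 1/3·(-6) + 2/3·(12) = 6
E[Collaborate] = 1/3·(5) + 2/3·(1) = 7/3
Best response: Race (6 is the largest).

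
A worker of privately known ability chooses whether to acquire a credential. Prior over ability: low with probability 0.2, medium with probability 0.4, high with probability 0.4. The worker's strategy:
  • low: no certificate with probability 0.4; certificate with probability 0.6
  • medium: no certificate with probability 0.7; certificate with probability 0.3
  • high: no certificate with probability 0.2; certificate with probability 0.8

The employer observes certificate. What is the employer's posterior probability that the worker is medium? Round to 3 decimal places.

0.214

Apply Bayes' rule using the sender's strategy as the likelihood.
P(certificate) = 0.2·0.6 + 0.4·0.3 + 0.4·0.8 = 0.56
P(medium | certificate) = (0.4·0.3) / 0.56 = 0.12 / 0.56 = 0.214286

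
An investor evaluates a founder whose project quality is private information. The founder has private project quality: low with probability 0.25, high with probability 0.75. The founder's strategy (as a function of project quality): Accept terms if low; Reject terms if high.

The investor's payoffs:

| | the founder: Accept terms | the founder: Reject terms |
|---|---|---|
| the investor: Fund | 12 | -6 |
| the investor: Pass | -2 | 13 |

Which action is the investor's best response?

Pass

E[Fund] = 0.25·(12) + 0.75·(-6) = -1.5
E[Pass] = 0.25·(-2) + 0.75·(13) = 9.25
Best response: Pass (9.25 is the largest).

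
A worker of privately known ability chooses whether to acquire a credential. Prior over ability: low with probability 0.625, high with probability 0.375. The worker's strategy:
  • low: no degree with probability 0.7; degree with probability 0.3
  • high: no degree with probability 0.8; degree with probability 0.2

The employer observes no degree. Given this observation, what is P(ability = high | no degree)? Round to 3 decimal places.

P(no degree) = 0.625·0.7 + 0.375·0.8 = 0.7375
P(high | no degree) = (0.375·0.8) / 0.7375 = 0.3 / 0.7375 = 0.40678

0.407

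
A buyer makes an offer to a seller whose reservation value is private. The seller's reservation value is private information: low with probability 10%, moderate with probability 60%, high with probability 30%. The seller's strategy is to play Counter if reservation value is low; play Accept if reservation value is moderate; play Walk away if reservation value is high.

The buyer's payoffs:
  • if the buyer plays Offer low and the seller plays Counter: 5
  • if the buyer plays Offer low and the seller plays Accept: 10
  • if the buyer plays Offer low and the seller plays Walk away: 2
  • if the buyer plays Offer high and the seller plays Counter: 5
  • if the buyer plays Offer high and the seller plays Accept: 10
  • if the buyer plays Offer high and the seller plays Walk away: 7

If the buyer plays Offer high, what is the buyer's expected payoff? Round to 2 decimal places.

8.60

E[Offer high] = 0.1·5 + 0.6·10 + 0.3·7 = 0.5 + 6 + 2.1 = 8.6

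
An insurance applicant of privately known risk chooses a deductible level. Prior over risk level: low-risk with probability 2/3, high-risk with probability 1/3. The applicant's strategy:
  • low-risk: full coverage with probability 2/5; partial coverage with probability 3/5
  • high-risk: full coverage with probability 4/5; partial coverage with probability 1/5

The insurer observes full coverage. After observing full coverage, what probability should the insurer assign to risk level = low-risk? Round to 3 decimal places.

Apply Bayes' rule using the sender's strategy as the likelihood.
P(full coverage) = (2/3)·(2/5) + (1/3)·(4/5) = 8/15
P(low-risk | full coverage) = ((2/3)·(2/5)) / (8/15) = (4/15) / (8/15) = 1/2

0.500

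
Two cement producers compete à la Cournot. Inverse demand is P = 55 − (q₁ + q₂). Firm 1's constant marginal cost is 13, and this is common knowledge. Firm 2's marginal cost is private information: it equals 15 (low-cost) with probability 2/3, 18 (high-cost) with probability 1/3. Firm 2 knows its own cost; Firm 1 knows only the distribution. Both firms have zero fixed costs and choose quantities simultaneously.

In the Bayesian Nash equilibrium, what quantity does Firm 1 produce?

15

Firm 2 with cost c maximizes (55 − (q₁+q₂) − c)·q₂, giving q₂(c) = (55 − c − q₁)/2.
E[c₂] = 2/3·15 + 1/3·18 = 16
Firm 1's FOC against E[q₂] yields q₁ = (55 − 2·13 + E[c₂])/3 = (55 − 26 + 16)/3 = 15.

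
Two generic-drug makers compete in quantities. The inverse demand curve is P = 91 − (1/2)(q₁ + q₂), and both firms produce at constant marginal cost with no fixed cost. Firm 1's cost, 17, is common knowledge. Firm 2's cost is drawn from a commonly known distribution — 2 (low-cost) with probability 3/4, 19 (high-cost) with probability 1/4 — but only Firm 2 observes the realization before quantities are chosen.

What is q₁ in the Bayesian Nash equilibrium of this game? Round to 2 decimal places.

42.17

Type-c best response for Firm 2: q₂(c) = (91 − c) − q₁/2.
Firm 1 maximizes expected profit; its first-order condition is 91 − q₁ − (1/2)E[q₂] − 17 = 0.
Substituting E[q₂] and solving: E[c₂] = 6.25, so q₁ = (91 − 2·17 + 6.25)/(3/2) = 42.1667.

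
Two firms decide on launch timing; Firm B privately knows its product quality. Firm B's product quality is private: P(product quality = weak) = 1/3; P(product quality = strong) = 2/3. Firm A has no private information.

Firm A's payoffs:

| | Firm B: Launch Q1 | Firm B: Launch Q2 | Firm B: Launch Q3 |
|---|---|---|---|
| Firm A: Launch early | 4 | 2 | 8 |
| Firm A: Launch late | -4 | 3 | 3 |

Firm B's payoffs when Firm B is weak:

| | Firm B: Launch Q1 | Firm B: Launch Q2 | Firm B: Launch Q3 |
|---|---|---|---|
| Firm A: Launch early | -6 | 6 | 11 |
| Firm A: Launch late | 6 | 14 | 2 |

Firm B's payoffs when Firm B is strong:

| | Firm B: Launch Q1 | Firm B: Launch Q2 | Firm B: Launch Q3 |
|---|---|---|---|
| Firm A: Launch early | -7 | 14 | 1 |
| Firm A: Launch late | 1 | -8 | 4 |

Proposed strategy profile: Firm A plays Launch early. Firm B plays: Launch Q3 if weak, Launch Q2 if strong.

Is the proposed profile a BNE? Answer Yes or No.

A profile is a BNE iff every type of every player is best-responding given beliefs about the other side.
Firm A plays Launch early: E[Launch early] = 1/3·(8) + 2/3·(2) = 4; E[Launch late] = 3. Best-responding. ✓
Firm B (product quality weak), facing Launch early: Launch Q1 gives -6, Launch Q2 gives 6, Launch Q3 gives 11. Proposed Launch Q3 is best. ✓
Firm B (product quality strong), facing Launch early: Launch Q1 gives -7, Launch Q2 gives 14, Launch Q3 gives 1. Proposed Launch Q2 is best. ✓

Yes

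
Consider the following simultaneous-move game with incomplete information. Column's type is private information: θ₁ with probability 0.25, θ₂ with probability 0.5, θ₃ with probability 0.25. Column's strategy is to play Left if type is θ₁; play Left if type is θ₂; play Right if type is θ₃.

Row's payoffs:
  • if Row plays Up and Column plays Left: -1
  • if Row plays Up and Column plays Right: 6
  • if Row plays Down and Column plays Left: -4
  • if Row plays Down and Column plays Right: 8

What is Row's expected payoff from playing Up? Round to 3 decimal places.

0.750

E[Up] = 0.25·(-1) + 0.5·(-1) + 0.25·6 = (-0.25) + (-0.5) + 1.5 = 0.75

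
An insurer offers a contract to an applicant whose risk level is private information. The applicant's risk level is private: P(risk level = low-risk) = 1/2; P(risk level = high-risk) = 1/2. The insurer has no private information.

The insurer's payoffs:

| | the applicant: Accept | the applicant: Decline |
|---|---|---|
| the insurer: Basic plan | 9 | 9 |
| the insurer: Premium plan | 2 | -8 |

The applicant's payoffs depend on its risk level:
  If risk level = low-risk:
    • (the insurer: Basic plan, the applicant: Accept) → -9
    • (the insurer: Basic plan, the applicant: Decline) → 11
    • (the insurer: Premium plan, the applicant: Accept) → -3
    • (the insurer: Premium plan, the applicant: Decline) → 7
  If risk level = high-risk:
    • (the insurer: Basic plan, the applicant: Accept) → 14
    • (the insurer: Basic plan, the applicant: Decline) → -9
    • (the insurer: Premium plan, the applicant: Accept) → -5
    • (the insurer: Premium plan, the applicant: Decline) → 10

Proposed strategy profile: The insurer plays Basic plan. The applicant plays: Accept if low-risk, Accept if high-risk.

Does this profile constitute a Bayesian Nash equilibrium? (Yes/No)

The insurer plays Basic plan: E[Basic plan] = 1/2·(9) + 1/2·(9) = 9; E[Premium plan] = 2. Best-responding. ✓
The applicant (risk level low-risk), facing Basic plan: Accept gives -9, Decline gives 11. Proposed Accept is not best — profitable deviation exists. ✗
The applicant (risk level high-risk), facing Basic plan: Accept gives 14, Decline gives -9. Proposed Accept is best. ✓

No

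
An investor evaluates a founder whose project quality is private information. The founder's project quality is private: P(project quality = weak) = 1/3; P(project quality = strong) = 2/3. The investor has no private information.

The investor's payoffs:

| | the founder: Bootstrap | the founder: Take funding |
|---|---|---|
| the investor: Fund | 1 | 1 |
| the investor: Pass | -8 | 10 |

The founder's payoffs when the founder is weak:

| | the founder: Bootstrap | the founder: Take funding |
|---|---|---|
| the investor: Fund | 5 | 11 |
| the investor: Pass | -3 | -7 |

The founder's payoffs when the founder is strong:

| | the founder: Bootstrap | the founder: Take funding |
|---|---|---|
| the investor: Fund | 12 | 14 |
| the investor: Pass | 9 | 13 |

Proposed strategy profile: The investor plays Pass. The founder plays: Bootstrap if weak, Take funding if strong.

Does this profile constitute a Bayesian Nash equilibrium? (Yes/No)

The investor plays Pass: E[Pass] = 1/3·(-8) + 2/3·(10) = 4; E[Fund] = 1. Best-responding. ✓
The founder (project quality weak), facing Pass: Bootstrap gives -3, Take funding gives -7. Proposed Bootstrap is best. ✓
The founder (project quality strong), facing Pass: Bootstrap gives 9, Take funding gives 13. Proposed Take funding is best. ✓

Yes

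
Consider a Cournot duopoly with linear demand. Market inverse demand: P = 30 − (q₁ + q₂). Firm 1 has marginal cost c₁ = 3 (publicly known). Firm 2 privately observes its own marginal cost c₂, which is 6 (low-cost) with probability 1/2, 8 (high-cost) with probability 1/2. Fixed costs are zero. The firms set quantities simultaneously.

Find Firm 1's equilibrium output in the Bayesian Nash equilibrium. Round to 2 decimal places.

Type-c best response for Firm 2: q₂(c) = (30 − c)/2 − q₁/2.
Firm 1 maximizes expected profit; its first-order condition is 30 − 2q₁ − E[q₂] − 3 = 0.
Substituting E[q₂] and solving: E[c₂] = 7, so q₁ = (30 − 2·3 + 7)/3 = 10.3333.

10.33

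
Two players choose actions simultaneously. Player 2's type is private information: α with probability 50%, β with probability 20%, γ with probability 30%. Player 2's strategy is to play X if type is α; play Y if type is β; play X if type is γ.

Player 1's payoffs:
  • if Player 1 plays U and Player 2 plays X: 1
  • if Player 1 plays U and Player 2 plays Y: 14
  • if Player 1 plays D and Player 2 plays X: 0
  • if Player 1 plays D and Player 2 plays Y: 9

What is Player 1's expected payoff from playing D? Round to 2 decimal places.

E[D] = 0.5·0 + 0.2·9 + 0.3·0 = 0 + 1.8 + 0 = 1.8

1.80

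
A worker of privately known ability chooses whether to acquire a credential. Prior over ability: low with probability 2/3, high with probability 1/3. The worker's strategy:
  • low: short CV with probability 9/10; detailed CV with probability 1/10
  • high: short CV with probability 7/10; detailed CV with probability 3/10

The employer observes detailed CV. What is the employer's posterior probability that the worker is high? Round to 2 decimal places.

0.60

Apply Bayes' rule using the sender's strategy as the likelihood.
P(detailed CV) = (2/3)·(1/10) + (1/3)·(3/10) = 1/6
P(high | detailed CV) = ((1/3)·(3/10)) / (1/6) = (1/10) / (1/6) = 3/5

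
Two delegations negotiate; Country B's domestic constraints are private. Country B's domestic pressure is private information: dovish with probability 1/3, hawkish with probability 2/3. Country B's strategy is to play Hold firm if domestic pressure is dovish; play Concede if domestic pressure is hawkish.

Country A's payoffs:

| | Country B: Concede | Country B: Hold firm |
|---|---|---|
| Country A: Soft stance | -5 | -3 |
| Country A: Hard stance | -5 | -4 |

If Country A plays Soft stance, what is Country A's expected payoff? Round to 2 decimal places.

E[Soft stance] = 1/3·(-3) + 2/3·(-5) = (-1) + (-10/3) = -13/3

-4.33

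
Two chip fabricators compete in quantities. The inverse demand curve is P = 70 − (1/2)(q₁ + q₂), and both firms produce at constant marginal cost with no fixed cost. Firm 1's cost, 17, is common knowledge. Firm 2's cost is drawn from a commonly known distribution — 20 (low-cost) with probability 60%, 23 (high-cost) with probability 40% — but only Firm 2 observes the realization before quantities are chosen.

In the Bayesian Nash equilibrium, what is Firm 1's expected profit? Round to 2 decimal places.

727.08

Firm 2 with cost c maximizes (70 − (1/2)(q₁+q₂) − c)·q₂, giving q₂(c) = (70 − c − (1/2)q₁).
E[c₂] = 0.6·20 + 0.4·23 = 21.2
Firm 1's FOC against E[q₂] yields q₁ = (70 − 2·17 + E[c₂])/(3/2) = (70 − 34 + 21.2)/(3/2) = 38.1333.
E[P] = 70 − (1/2)·(q₁ + E[q₂]) = 36.0667; Firm 1's expected profit = (E[P] − 17)·q₁ = (36.0667 − 17)·38.1333 = 727.076.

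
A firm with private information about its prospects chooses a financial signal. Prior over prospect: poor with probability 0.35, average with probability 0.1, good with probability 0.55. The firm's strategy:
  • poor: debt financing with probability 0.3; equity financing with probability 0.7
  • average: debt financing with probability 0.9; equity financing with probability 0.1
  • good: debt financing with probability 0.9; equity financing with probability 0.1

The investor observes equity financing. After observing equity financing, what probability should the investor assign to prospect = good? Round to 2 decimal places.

P(equity financing) = 0.35·0.7 + 0.1·0.1 + 0.55·0.1 = 0.31
P(good | equity financing) = (0.55·0.1) / 0.31 = 0.055 / 0.31 = 0.177419

0.18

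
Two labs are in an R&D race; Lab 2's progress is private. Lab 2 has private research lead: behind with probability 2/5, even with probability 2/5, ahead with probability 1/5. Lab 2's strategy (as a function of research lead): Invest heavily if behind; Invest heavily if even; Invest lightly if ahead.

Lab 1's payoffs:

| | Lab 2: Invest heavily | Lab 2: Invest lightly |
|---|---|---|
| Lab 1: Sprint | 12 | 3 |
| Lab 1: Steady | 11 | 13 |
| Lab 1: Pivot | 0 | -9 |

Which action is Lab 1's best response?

Compute Lab 1's expected payoff for each action, taking the expectation over Lab 2's type.
E[Sprint] = 2/5·(12) + 2/5·(12) + 1/5·(3) = 51/5
E[Steady] = 2/5·(11) + 2/5·(11) + 1/5·(13) = 57/5
E[Pivot] = 2/5·(0) + 2/5·(0) + 1/5·(-9) = -9/5
Best response: Steady (57/5 is the largest).

Steady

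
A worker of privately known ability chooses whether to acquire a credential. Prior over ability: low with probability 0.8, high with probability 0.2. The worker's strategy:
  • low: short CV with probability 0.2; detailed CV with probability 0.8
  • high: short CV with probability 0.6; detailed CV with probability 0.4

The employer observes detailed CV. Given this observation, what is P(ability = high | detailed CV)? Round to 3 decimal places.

0.111

P(detailed CV) = 0.8·0.8 + 0.2·0.4 = 0.72
P(high | detailed CV) = (0.2·0.4) / 0.72 = 0.08 / 0.72 = 0.111111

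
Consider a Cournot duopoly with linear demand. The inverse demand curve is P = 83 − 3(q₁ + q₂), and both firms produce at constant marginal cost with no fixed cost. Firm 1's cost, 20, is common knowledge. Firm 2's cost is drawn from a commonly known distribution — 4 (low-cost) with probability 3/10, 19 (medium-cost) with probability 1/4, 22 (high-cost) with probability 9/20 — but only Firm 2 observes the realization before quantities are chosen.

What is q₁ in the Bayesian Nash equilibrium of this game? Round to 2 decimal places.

Type-c best response for Firm 2: q₂(c) = (83 − c)/6 − q₁/2.
Firm 1 maximizes expected profit; its first-order condition is 83 − 6q₁ − 3E[q₂] − 20 = 0.
Substituting E[q₂] and solving: E[c₂] = 15.85, so q₁ = (83 − 2·20 + 15.85)/9 = 6.53889.

6.54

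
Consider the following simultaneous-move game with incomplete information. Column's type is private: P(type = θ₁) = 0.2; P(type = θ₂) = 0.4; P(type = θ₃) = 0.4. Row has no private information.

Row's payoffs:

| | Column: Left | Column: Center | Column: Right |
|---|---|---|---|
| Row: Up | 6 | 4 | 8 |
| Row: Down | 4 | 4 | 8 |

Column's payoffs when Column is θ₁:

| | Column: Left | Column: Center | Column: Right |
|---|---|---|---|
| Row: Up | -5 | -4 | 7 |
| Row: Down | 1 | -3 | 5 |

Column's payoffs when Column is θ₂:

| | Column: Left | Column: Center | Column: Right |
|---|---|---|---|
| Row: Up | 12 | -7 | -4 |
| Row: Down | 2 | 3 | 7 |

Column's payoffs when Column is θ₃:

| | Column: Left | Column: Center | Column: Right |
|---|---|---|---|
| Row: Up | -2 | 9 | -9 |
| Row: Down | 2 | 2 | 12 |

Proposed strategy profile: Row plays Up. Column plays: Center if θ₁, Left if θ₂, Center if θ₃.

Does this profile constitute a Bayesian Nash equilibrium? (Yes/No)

No

A profile is a BNE iff every type of every player is best-responding given beliefs about the other side.
Row plays Up: E[Up] = 0.2·(4) + 0.4·(6) + 0.4·(4) = 4.8; E[Down] = 4. Best-responding. ✓
Column (type θ₁), facing Up: Left gives -5, Center gives -4, Right gives 7. Proposed Center is not best — profitable deviation exists. ✗
Column (type θ₂), facing Up: Left gives 12, Center gives -7, Right gives -4. Proposed Left is best. ✓
Column (type θ₃), facing Up: Left gives -2, Center gives 9, Right gives -9. Proposed Center is best. ✓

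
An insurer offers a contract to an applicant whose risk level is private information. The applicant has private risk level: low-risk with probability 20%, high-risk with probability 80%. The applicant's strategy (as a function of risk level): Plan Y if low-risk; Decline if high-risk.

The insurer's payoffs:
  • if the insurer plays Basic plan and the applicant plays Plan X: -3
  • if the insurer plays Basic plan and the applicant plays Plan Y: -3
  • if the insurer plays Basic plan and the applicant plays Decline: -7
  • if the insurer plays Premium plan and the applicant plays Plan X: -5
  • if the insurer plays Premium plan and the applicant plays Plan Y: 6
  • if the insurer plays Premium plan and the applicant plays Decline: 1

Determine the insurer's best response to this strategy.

E[Basic plan] = 0.2·(-3) + 0.8·(-7) = -6.2
E[Premium plan] = 0.2·(6) + 0.8·(1) = 2
Best response: Premium plan (2 is the largest).

Premium plan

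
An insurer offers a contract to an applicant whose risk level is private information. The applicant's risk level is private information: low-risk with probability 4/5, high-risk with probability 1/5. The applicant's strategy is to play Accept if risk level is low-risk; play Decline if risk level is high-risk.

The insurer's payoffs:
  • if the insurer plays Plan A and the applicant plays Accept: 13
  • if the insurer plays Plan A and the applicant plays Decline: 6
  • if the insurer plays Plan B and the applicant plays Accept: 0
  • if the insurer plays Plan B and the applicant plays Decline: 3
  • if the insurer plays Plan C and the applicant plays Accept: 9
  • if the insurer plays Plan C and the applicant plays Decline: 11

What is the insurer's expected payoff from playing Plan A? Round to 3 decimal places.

11.600

Take the expectation over the applicant's risk level, weighting each type's action by its prior probability.
E[Plan A] = 4/5·13 + 1/5·6 = 52/5 + 6/5 = 58/5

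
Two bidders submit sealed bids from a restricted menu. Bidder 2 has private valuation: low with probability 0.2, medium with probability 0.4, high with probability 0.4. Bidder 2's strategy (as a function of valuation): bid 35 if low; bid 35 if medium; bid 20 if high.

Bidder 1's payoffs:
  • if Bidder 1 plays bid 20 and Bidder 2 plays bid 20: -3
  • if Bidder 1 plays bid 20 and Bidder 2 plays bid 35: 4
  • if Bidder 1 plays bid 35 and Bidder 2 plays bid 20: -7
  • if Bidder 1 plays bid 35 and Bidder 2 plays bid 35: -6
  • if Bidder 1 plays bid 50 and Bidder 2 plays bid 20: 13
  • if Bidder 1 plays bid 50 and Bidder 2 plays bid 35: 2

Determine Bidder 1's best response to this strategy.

E[bid 20] = 0.2·(4) + 0.4·(4) + 0.4·(-3) = 1.2
E[bid 35] = 0.2·(-6) + 0.4·(-6) + 0.4·(-7) = -6.4
E[bid 50] = 0.2·(2) + 0.4·(2) + 0.4·(13) = 6.4
Best response: bid 50 (6.4 is the largest).

bid 50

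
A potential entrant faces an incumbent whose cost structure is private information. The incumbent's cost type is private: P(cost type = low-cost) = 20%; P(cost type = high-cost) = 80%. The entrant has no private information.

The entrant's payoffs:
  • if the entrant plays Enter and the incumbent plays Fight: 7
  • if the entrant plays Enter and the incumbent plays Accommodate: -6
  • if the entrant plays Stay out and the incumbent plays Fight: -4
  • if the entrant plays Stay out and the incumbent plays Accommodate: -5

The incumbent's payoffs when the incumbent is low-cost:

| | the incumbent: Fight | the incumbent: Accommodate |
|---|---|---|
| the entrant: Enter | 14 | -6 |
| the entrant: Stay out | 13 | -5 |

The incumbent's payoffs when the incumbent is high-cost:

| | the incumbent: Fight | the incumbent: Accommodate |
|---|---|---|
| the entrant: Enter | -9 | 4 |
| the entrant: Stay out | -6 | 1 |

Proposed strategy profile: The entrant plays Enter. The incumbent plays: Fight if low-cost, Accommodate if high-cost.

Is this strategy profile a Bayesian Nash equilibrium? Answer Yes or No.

Yes

The entrant plays Enter: E[Enter] = 0.2·(7) + 0.8·(-6) = -3.4; E[Stay out] = -4.8. Best-responding. ✓
The incumbent (cost type low-cost), facing Enter: Fight gives 14, Accommodate gives -6. Proposed Fight is best. ✓
The incumbent (cost type high-cost), facing Enter: Fight gives -9, Accommodate gives 4. Proposed Accommodate is best. ✓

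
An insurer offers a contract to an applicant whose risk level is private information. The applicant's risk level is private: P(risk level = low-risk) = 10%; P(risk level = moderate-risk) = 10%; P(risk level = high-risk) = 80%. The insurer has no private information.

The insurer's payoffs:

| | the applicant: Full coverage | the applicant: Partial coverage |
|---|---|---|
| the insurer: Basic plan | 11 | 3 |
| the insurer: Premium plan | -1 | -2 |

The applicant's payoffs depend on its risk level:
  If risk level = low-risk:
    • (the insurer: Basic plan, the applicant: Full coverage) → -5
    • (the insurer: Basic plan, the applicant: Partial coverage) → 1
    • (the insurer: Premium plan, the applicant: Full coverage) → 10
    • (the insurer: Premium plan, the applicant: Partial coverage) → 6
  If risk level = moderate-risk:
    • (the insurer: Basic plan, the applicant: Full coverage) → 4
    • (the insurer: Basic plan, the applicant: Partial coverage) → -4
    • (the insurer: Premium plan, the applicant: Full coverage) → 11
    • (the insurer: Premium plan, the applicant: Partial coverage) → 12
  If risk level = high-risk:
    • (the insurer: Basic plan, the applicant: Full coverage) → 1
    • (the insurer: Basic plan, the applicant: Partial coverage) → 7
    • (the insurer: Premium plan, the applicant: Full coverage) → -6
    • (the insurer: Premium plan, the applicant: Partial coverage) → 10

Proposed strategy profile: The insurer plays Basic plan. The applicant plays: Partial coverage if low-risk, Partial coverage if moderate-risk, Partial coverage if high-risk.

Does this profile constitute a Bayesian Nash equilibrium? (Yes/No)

No

The insurer plays Basic plan: E[Basic plan] = 0.1·(3) + 0.1·(3) + 0.8·(3) = 3; E[Premium plan] = -2. Best-responding. ✓
The applicant (risk level low-risk), facing Basic plan: Full coverage gives -5, Partial coverage gives 1. Proposed Partial coverage is best. ✓
The applicant (risk level moderate-risk), facing Basic plan: Full coverage gives 4, Partial coverage gives -4. Proposed Partial coverage is not best — profitable deviation exists. ✗
The applicant (risk level high-risk), facing Basic plan: Full coverage gives 1, Partial coverage gives 7. Proposed Partial coverage is best. ✓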